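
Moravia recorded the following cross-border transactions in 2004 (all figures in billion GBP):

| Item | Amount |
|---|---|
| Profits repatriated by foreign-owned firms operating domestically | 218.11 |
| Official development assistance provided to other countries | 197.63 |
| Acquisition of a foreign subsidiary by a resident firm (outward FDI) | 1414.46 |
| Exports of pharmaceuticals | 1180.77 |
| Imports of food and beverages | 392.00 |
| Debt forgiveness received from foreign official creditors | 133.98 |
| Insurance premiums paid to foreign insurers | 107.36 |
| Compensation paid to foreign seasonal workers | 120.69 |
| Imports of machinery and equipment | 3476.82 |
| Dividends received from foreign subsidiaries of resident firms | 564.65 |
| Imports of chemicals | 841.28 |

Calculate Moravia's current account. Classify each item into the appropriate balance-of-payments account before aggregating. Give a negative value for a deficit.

-3608.47

Goods: -3476.82 - 392.00 + 1180.77 - 841.28 = -3529.33
Services: -107.36
Primary income: -218.11 + 564.65 - 120.69 = 225.85
Secondary income: -197.63
Current account = (-3529.33) + (-107.36) + 225.85 + (-197.63) = -3608.47
(Excluded from the current account — financial account: acquisition of a foreign subsidiary by a resident firm (outward FDI) 1414.46; capital account: debt forgiveness received from foreign official creditors 133.98.)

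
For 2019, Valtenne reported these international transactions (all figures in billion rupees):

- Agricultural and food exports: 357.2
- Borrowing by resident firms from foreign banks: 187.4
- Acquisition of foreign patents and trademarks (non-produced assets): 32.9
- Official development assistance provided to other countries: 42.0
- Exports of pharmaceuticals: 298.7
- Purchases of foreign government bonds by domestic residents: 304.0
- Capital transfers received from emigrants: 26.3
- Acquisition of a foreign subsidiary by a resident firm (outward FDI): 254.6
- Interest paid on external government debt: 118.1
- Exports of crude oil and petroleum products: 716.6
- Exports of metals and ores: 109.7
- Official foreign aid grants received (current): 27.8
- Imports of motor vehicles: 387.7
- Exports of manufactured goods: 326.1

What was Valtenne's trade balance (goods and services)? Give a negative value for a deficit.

1420.6

Goods: 298.7 - 387.7 + 326.1 + 109.7 + 357.2 + 716.6 = 1420.6
Trade balance = 1420.6 + 0.0 = 1420.6
(Excluded from the trade balance — financial account: borrowing by resident firms from foreign banks 187.4, purchases of foreign government bonds by domestic residents 304.0, acquisition of a foreign subsidiary by a resident firm (outward FDI) 254.6; capital account: acquisition of foreign patents and trademarks (non-produced assets) 32.9, capital transfers received from emigrants 26.3; secondary income: official development assistance provided to other countries 42.0, official foreign aid grants received (current) 27.8; primary income: interest paid on external government debt 118.1.)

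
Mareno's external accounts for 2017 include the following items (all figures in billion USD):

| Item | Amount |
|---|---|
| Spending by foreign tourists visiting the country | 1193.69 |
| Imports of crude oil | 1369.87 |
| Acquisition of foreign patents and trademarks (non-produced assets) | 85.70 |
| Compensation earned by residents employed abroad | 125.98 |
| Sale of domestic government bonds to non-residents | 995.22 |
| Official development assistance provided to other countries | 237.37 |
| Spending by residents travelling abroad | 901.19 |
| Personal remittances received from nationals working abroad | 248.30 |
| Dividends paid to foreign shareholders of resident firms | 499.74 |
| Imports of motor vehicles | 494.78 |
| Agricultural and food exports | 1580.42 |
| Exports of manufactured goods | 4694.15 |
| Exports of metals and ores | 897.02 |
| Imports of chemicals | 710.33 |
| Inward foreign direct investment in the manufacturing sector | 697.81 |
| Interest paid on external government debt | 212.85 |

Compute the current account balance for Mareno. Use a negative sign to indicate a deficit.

Goods: -1369.87 - 710.33 - 494.78 + 1580.42 + 4694.15 + 897.02 = 4596.61
Services: -901.19 + 1193.69 = 292.50
Primary income: -212.85 + 125.98 - 499.74 = -586.61
Secondary income: -237.37 + 248.30 = 10.93
Current account = 4596.61 + 292.50 + (-586.61) + 10.93 = 4313.43
(Excluded from the current account — capital account: acquisition of foreign patents and trademarks (non-produced assets) 85.70; financial account: sale of domestic government bonds to non-residents 995.22, inward foreign direct investment in the manufacturing sector 697.81.)

4313.43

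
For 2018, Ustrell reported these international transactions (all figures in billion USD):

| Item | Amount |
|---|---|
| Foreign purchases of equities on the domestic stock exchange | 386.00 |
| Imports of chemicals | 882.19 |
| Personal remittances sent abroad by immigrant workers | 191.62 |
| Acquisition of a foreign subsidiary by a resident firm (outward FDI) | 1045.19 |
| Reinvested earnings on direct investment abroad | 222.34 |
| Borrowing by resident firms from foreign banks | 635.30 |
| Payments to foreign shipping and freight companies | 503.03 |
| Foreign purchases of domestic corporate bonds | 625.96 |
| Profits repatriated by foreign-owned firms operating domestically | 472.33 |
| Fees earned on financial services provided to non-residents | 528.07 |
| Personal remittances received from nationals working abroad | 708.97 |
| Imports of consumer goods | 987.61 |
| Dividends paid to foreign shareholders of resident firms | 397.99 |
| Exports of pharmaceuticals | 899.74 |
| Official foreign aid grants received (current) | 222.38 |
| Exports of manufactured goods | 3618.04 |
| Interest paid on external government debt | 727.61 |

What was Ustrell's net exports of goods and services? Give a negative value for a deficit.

2673.02

Goods: 899.74 - 882.19 + 3618.04 - 987.61 = 2647.98
Services: 528.07 - 503.03 = 25.04
Trade balance = 2647.98 + 25.04 = 2673.02
(Excluded from the trade balance — financial account: foreign purchases of equities on the domestic stock exchange 386.00, acquisition of a foreign subsidiary by a resident firm (outward FDI) 1045.19, borrowing by resident firms from foreign banks 635.30, foreign purchases of domestic corporate bonds 625.96; secondary income: personal remittances sent abroad by immigrant workers 191.62, personal remittances received from nationals working abroad 708.97, official foreign aid grants received (current) 222.38; primary income: reinvested earnings on direct investment abroad 222.34, profits repatriated by foreign-owned firms operating domestically 472.33, dividends paid to foreign shareholders of resident firms 397.99, interest paid on external government debt 727.61.)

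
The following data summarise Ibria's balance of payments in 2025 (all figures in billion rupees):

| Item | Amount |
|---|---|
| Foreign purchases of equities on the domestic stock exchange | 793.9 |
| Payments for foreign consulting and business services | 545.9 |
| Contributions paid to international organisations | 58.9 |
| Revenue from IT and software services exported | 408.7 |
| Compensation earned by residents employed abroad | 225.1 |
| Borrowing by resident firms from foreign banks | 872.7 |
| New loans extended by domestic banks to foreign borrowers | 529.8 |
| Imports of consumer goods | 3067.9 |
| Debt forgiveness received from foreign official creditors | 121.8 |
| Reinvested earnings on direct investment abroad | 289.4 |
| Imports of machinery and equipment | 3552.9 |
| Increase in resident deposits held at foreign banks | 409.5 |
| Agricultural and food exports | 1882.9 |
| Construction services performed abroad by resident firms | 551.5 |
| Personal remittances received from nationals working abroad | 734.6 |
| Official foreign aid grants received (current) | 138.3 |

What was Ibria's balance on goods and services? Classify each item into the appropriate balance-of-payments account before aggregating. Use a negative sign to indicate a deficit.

-4323.6

Goods: -3067.9 - 3552.9 + 1882.9 = -4737.9
Services: -545.9 + 408.7 + 551.5 = 414.3
Trade balance = -4737.9 + 414.3 = -4323.6
(Excluded from the trade balance — financial account: foreign purchases of equities on the domestic stock exchange 793.9, borrowing by resident firms from foreign banks 872.7, new loans extended by domestic banks to foreign borrowers 529.8, increase in resident deposits held at foreign banks 409.5; secondary income: contributions paid to international organisations 58.9, personal remittances received from nationals working abroad 734.6, official foreign aid grants received (current) 138.3; primary income: compensation earned by residents employed abroad 225.1, reinvested earnings on direct investment abroad 289.4; capital account: debt forgiveness received from foreign official creditors 121.8.)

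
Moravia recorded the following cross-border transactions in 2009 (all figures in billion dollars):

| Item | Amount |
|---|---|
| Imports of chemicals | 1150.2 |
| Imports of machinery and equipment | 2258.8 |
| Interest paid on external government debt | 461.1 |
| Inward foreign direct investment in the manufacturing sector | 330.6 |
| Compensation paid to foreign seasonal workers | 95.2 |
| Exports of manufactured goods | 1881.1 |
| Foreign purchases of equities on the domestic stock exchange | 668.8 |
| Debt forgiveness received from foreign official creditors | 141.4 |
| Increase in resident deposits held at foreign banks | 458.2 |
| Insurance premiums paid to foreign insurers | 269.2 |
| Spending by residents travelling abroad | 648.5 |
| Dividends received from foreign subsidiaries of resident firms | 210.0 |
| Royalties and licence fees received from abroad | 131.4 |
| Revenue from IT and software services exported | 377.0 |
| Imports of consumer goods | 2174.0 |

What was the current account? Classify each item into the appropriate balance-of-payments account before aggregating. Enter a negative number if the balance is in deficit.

Goods: 1881.1 - 2174.0 - 1150.2 - 2258.8 = -3701.9
Services: -269.2 + 131.4 + 377.0 - 648.5 = -409.3
Primary income: -461.1 + 210.0 - 95.2 = -346.3
Current account = (-3701.9) + (-409.3) + (-346.3) = -4457.5
(Excluded from the current account — financial account: inward foreign direct investment in the manufacturing sector 330.6, foreign purchases of equities on the domestic stock exchange 668.8, increase in resident deposits held at foreign banks 458.2; capital account: debt forgiveness received from foreign official creditors 141.4.)

-4457.5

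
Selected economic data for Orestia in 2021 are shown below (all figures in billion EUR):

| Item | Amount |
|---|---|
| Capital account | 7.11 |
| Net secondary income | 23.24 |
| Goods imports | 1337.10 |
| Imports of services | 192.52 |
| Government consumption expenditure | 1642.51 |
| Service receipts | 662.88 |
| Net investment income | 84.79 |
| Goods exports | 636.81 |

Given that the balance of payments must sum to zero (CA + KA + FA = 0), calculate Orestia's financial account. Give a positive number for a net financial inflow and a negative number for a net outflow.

114.79

Goods balance = 636.81 - 1337.10 = -700.29
Services balance = 662.88 - 192.52 = 470.36
Trade balance (goods + services) = -700.29 + 470.36 = -229.93
Net primary income = 84.79
Net secondary income = 23.24
Current account = -229.93 + 84.79 + 23.24 = -121.90
Financial account = -(-121.90 + 7.11) = 114.79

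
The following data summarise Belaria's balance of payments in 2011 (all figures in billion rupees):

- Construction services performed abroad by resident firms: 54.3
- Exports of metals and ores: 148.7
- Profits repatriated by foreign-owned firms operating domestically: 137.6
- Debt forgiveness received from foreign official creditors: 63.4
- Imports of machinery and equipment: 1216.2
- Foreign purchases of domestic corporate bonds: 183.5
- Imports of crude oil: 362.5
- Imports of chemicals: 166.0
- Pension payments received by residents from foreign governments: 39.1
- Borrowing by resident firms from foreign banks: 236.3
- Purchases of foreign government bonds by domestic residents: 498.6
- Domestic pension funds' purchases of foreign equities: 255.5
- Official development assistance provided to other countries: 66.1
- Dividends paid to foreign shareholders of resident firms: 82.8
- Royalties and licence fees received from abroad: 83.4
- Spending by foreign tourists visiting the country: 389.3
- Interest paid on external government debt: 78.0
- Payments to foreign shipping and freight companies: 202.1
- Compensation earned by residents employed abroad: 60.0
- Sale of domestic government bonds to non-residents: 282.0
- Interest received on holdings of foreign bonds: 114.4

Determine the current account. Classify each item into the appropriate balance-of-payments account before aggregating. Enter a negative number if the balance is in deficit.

Goods: -166.0 - 362.5 - 1216.2 + 148.7 = -1596.0
Services: 83.4 + 54.3 - 202.1 + 389.3 = 324.9
Primary income: -137.6 - 82.8 + 114.4 + 60.0 - 78.0 = -124.0
Secondary income: 39.1 - 66.1 = -27.0
Current account = (-1596.0) + 324.9 + (-124.0) + (-27.0) = -1422.1
(Excluded from the current account — capital account: debt forgiveness received from foreign official creditors 63.4; financial account: foreign purchases of domestic corporate bonds 183.5, borrowing by resident firms from foreign banks 236.3, purchases of foreign government bonds by domestic residents 498.6, domestic pension funds' purchases of foreign equities 255.5, sale of domestic government bonds to non-residents 282.0.)

-1422.1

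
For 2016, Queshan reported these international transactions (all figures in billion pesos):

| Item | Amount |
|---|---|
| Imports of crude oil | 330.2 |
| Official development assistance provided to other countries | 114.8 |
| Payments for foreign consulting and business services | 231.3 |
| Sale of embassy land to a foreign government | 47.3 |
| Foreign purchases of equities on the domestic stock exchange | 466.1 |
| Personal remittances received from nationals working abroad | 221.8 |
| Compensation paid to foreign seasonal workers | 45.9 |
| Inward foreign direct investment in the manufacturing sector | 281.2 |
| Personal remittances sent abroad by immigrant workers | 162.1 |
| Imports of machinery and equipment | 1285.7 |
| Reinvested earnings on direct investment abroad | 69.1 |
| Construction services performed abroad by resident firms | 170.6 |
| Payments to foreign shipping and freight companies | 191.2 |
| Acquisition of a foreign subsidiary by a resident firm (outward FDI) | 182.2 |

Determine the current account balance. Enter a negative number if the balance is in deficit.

Goods: -1285.7 - 330.2 = -1615.9
Services: -231.3 + 170.6 - 191.2 = -251.9
Primary income: -45.9 + 69.1 = 23.2
Secondary income: -114.8 + 221.8 - 162.1 = -55.1
Current account = (-1615.9) + (-251.9) + 23.2 + (-55.1) = -1899.7
(Excluded from the current account — capital account: sale of embassy land to a foreign government 47.3; financial account: foreign purchases of equities on the domestic stock exchange 466.1, inward foreign direct investment in the manufacturing sector 281.2, acquisition of a foreign subsidiary by a resident firm (outward FDI) 182.2.)

-1899.7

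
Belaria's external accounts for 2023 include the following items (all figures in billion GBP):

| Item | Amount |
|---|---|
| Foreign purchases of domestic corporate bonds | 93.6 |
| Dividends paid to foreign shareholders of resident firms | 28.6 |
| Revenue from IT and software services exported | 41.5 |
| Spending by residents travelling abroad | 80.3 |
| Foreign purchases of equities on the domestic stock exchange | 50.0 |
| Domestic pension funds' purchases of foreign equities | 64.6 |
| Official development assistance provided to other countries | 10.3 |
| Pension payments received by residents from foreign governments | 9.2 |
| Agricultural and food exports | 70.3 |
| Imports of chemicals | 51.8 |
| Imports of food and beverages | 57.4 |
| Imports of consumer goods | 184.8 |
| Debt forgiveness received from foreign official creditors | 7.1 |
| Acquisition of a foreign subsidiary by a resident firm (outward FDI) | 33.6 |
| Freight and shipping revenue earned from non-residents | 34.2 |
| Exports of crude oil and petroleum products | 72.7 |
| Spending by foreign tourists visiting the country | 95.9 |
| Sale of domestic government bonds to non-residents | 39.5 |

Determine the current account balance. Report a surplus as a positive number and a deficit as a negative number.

Goods: -51.8 - 57.4 - 184.8 + 72.7 + 70.3 = -151.0
Services: 41.5 + 95.9 - 80.3 + 34.2 = 91.3
Primary income: -28.6
Secondary income: 9.2 - 10.3 = -1.1
Current account = (-151.0) + 91.3 + (-28.6) + (-1.1) = -89.4
(Excluded from the current account — financial account: foreign purchases of domestic corporate bonds 93.6, foreign purchases of equities on the domestic stock exchange 50.0, domestic pension funds' purchases of foreign equities 64.6, acquisition of a foreign subsidiary by a resident firm (outward FDI) 33.6, sale of domestic government bonds to non-residents 39.5; capital account: debt forgiveness received from foreign official creditors 7.1.)

-89.4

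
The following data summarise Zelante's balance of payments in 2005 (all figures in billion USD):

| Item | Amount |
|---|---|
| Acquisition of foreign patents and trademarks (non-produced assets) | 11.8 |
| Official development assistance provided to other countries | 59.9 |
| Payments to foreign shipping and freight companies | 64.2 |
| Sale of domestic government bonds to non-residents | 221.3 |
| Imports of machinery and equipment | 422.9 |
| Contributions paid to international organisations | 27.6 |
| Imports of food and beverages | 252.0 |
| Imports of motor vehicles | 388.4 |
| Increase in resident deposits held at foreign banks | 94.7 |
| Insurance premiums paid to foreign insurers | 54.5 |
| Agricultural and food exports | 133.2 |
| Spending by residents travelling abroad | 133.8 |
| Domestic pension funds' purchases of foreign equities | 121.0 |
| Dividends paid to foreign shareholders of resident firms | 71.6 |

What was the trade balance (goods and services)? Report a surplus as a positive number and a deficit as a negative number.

-1182.6

Goods: -388.4 + 133.2 - 252.0 - 422.9 = -930.1
Services: -54.5 - 64.2 - 133.8 = -252.5
Trade balance = -930.1 + (-252.5) = -1182.6
(Excluded from the trade balance — capital account: acquisition of foreign patents and trademarks (non-produced assets) 11.8; secondary income: official development assistance provided to other countries 59.9, contributions paid to international organisations 27.6; financial account: sale of domestic government bonds to non-residents 221.3, increase in resident deposits held at foreign banks 94.7, domestic pension funds' purchases of foreign equities 121.0; primary income: dividends paid to foreign shareholders of resident firms 71.6.)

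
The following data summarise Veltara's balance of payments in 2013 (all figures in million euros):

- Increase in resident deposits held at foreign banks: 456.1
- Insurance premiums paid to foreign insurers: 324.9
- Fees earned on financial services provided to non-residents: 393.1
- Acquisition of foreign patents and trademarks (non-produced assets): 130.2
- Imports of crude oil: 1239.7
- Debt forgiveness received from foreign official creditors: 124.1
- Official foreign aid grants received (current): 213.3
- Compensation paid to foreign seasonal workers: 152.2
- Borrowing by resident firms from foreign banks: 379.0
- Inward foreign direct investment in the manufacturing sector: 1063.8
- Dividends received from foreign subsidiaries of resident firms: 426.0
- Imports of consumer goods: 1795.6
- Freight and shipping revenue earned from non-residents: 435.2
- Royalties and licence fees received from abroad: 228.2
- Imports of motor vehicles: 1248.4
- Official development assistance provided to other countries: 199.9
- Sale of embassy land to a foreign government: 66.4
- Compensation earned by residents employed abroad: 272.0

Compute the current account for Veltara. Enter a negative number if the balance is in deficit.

-2992.9

Goods: -1239.7 - 1248.4 - 1795.6 = -4283.7
Services: 435.2 + 393.1 + 228.2 - 324.9 = 731.6
Primary income: 426.0 - 152.2 + 272.0 = 545.8
Secondary income: -199.9 + 213.3 = 13.4
Current account = (-4283.7) + 731.6 + 545.8 + 13.4 = -2992.9
(Excluded from the current account — financial account: increase in resident deposits held at foreign banks 456.1, borrowing by resident firms from foreign banks 379.0, inward foreign direct investment in the manufacturing sector 1063.8; capital account: acquisition of foreign patents and trademarks (non-produced assets) 130.2, debt forgiveness received from foreign official creditors 124.1, sale of embassy land to a foreign government 66.4.)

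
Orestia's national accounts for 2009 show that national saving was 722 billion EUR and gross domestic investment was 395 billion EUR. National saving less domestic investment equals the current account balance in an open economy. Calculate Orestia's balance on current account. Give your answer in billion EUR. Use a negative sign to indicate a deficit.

327

CA = S - I = 722 - 395 = 327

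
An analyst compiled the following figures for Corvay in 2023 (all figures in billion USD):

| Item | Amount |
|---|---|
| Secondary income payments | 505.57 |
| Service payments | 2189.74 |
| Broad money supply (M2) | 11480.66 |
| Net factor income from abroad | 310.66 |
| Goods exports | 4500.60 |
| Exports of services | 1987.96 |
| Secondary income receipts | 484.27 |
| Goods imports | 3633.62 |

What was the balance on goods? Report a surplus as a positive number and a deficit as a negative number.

Goods balance = 4500.60 - 3633.62 = 866.98

866.98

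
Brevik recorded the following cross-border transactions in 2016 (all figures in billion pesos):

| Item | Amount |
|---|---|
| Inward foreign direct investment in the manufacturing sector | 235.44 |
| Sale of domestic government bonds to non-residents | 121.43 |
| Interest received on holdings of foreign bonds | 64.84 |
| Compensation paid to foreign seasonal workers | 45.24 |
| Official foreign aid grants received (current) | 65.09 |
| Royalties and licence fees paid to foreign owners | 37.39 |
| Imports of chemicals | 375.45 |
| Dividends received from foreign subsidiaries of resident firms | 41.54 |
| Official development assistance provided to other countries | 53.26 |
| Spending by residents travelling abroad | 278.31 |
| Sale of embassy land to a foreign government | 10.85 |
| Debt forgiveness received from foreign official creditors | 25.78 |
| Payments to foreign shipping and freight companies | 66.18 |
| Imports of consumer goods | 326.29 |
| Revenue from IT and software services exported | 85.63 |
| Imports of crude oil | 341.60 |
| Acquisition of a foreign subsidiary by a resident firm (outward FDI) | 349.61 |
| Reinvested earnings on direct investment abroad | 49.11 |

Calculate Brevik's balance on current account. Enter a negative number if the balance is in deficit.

Goods: -326.29 - 341.60 - 375.45 = -1043.34
Services: -37.39 - 66.18 - 278.31 + 85.63 = -296.25
Primary income: 64.84 - 45.24 + 49.11 + 41.54 = 110.25
Secondary income: -53.26 + 65.09 = 11.83
Current account = (-1043.34) + (-296.25) + 110.25 + 11.83 = -1217.51
(Excluded from the current account — financial account: inward foreign direct investment in the manufacturing sector 235.44, sale of domestic government bonds to non-residents 121.43, acquisition of a foreign subsidiary by a resident firm (outward FDI) 349.61; capital account: sale of embassy land to a foreign government 10.85, debt forgiveness received from foreign official creditors 25.78.)

-1217.51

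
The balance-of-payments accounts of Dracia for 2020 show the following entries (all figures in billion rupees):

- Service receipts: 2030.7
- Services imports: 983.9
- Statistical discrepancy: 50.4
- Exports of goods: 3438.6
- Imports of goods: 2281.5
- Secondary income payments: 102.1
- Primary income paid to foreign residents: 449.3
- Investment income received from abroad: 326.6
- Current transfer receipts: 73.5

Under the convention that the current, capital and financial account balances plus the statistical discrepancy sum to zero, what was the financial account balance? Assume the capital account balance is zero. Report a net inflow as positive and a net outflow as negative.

Goods balance = 3438.6 - 2281.5 = 1157.1
Services balance = 2030.7 - 983.9 = 1046.8
Trade balance (goods + services) = 1157.1 + 1046.8 = 2203.9
Net primary income = 326.6 - 449.3 = -122.7
Net secondary income = 73.5 - 102.1 = -28.6
Current account = 2203.9 + (-122.7) + (-28.6) = 2052.6
Financial account = -(2052.6 + 50.4) = -2103.0

-2103.0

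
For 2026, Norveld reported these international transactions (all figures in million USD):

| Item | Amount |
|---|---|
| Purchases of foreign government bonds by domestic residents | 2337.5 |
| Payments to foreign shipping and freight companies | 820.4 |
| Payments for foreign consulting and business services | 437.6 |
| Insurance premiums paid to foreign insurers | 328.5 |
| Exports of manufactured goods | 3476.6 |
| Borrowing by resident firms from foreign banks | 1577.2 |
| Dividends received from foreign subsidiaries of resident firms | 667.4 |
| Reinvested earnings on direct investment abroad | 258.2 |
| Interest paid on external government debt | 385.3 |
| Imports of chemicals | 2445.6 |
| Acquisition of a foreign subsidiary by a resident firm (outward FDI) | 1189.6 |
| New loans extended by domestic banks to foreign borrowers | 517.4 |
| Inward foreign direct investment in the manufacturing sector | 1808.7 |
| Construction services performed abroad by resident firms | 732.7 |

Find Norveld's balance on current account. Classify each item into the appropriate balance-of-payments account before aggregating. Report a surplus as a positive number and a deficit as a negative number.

Goods: -2445.6 + 3476.6 = 1031.0
Services: -820.4 + 732.7 - 328.5 - 437.6 = -853.8
Primary income: 667.4 + 258.2 - 385.3 = 540.3
Current account = 1031.0 + (-853.8) + 540.3 = 717.5
(Excluded from the current account — financial account: purchases of foreign government bonds by domestic residents 2337.5, borrowing by resident firms from foreign banks 1577.2, acquisition of a foreign subsidiary by a resident firm (outward FDI) 1189.6, new loans extended by domestic banks to foreign borrowers 517.4, inward foreign direct investment in the manufacturing sector 1808.7.)

717.5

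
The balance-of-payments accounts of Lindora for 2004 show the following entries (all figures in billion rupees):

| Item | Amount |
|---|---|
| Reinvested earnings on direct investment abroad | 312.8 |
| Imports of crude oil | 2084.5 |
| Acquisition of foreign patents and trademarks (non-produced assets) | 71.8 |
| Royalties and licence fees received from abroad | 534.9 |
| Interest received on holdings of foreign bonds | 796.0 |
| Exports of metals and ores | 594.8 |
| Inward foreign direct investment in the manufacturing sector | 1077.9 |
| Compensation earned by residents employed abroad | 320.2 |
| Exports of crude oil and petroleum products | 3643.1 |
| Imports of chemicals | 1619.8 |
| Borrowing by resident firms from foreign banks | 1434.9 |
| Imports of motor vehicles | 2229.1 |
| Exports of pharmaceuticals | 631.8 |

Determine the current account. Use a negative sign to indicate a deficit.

900.2

Goods: -1619.8 + 631.8 - 2229.1 + 3643.1 - 2084.5 + 594.8 = -1063.7
Services: 534.9
Primary income: 312.8 + 796.0 + 320.2 = 1429.0
Current account = (-1063.7) + 534.9 + 1429.0 = 900.2
(Excluded from the current account — capital account: acquisition of foreign patents and trademarks (non-produced assets) 71.8; financial account: inward foreign direct investment in the manufacturing sector 1077.9, borrowing by resident firms from foreign banks 1434.9.)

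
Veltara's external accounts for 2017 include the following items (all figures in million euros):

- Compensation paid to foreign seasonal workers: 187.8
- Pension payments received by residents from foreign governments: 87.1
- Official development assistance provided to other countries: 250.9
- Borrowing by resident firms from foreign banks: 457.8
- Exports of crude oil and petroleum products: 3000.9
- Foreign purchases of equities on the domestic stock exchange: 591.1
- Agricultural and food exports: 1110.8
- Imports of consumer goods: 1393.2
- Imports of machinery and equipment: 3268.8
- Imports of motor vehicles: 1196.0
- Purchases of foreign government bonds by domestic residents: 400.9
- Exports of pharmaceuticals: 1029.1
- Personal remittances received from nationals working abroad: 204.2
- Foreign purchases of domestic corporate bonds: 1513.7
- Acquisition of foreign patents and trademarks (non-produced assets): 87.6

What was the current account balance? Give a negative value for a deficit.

Goods: 1029.1 - 1393.2 + 3000.9 + 1110.8 - 3268.8 - 1196.0 = -717.2
Primary income: -187.8
Secondary income: 204.2 + 87.1 - 250.9 = 40.4
Current account = (-717.2) + (-187.8) + 40.4 = -864.6
(Excluded from the current account — financial account: borrowing by resident firms from foreign banks 457.8, foreign purchases of equities on the domestic stock exchange 591.1, purchases of foreign government bonds by domestic residents 400.9, foreign purchases of domestic corporate bonds 1513.7; capital account: acquisition of foreign patents and trademarks (non-produced assets) 87.6.)

-864.6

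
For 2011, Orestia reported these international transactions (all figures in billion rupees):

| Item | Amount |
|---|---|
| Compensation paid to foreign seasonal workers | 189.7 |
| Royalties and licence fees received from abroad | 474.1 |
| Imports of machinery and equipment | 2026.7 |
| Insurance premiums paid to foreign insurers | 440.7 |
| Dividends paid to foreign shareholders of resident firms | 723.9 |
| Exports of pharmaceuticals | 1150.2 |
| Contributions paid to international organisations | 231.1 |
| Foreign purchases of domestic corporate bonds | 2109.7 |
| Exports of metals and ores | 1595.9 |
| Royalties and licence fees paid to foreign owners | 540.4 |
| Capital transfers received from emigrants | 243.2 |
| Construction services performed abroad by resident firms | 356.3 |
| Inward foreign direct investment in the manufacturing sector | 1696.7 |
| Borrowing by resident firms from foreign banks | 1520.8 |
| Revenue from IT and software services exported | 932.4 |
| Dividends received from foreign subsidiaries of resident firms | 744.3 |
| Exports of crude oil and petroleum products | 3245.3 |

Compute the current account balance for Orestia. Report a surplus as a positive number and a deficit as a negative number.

4346.0

Goods: 1595.9 - 2026.7 + 1150.2 + 3245.3 = 3964.7
Services: 932.4 - 440.7 + 474.1 - 540.4 + 356.3 = 781.7
Primary income: -723.9 - 189.7 + 744.3 = -169.3
Secondary income: -231.1
Current account = 3964.7 + 781.7 + (-169.3) + (-231.1) = 4346.0
(Excluded from the current account — financial account: foreign purchases of domestic corporate bonds 2109.7, inward foreign direct investment in the manufacturing sector 1696.7, borrowing by resident firms from foreign banks 1520.8; capital account: capital transfers received from emigrants 243.2.)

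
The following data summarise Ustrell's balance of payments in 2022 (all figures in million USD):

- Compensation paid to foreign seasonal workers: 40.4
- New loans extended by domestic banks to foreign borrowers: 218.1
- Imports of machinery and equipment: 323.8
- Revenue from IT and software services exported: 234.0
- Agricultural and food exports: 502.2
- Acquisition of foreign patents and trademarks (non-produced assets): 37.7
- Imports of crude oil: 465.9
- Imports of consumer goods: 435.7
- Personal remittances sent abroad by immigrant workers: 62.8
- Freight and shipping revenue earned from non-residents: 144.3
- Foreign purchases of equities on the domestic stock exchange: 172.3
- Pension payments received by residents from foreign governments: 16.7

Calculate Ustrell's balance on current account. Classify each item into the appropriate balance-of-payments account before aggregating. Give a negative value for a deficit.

Goods: -323.8 + 502.2 - 465.9 - 435.7 = -723.2
Services: 234.0 + 144.3 = 378.3
Primary income: -40.4
Secondary income: 16.7 - 62.8 = -46.1
Current account = (-723.2) + 378.3 + (-40.4) + (-46.1) = -431.4
(Excluded from the current account — financial account: new loans extended by domestic banks to foreign borrowers 218.1, foreign purchases of equities on the domestic stock exchange 172.3; capital account: acquisition of foreign patents and trademarks (non-produced assets) 37.7.)

-431.4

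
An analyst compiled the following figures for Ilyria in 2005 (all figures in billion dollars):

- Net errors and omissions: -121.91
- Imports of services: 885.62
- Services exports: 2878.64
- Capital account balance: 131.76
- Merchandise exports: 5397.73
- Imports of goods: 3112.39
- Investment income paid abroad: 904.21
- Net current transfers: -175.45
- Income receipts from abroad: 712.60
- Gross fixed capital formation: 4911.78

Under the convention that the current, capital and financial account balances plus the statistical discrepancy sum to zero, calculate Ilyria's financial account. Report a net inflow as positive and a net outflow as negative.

Goods balance = 5397.73 - 3112.39 = 2285.34
Services balance = 2878.64 - 885.62 = 1993.02
Trade balance (goods + services) = 2285.34 + 1993.02 = 4278.36
Net primary income = 712.60 - 904.21 = -191.61
Net secondary income = -175.45
Current account = 4278.36 + (-191.61) + (-175.45) = 3911.30
Financial account = -(3911.30 + 131.76 + (-121.91)) = -3921.15

-3921.15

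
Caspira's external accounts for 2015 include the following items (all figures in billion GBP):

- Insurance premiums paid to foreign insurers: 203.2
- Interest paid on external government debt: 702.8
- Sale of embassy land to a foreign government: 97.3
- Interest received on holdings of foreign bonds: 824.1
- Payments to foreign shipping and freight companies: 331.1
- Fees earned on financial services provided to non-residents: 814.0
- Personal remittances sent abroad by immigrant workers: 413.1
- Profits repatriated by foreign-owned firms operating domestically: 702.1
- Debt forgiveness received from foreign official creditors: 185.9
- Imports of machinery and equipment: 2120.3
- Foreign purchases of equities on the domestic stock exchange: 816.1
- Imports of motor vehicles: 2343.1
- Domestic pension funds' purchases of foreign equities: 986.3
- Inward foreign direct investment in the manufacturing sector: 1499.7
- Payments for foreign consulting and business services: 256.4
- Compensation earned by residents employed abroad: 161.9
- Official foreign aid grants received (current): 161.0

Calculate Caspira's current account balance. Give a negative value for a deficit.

-5111.1

Goods: -2343.1 - 2120.3 = -4463.4
Services: 814.0 - 331.1 - 256.4 - 203.2 = 23.3
Primary income: 161.9 - 702.8 - 702.1 + 824.1 = -418.9
Secondary income: 161.0 - 413.1 = -252.1
Current account = (-4463.4) + 23.3 + (-418.9) + (-252.1) = -5111.1
(Excluded from the current account — capital account: sale of embassy land to a foreign government 97.3, debt forgiveness received from foreign official creditors 185.9; financial account: foreign purchases of equities on the domestic stock exchange 816.1, domestic pension funds' purchases of foreign equities 986.3, inward foreign direct investment in the manufacturing sector 1499.7.)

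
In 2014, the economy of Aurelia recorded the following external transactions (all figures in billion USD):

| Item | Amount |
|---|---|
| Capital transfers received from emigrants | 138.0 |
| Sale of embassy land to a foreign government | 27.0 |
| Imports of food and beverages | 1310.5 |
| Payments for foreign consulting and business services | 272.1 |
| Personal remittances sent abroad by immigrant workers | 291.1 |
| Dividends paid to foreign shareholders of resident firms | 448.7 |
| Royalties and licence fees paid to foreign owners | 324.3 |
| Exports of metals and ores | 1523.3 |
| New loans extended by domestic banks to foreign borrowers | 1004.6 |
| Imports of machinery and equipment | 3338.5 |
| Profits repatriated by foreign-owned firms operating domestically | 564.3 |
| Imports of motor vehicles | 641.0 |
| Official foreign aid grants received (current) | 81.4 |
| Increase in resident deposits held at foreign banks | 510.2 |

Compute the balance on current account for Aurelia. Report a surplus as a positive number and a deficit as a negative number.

-5585.8

Goods: -641.0 + 1523.3 - 1310.5 - 3338.5 = -3766.7
Services: -272.1 - 324.3 = -596.4
Primary income: -448.7 - 564.3 = -1013.0
Secondary income: -291.1 + 81.4 = -209.7
Current account = (-3766.7) + (-596.4) + (-1013.0) + (-209.7) = -5585.8
(Excluded from the current account — capital account: capital transfers received from emigrants 138.0, sale of embassy land to a foreign government 27.0; financial account: new loans extended by domestic banks to foreign borrowers 1004.6, increase in resident deposits held at foreign banks 510.2.)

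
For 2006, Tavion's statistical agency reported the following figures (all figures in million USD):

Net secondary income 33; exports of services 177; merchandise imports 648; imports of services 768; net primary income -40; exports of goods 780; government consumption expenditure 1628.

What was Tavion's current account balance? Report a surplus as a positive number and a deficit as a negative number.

-466

Goods balance = 780 - 648 = 132
Services balance = 177 - 768 = -591
Trade balance (goods + services) = 132 + (-591) = -459
Net primary income = -40
Net secondary income = 33
Current account = -459 + (-40) + 33 = -466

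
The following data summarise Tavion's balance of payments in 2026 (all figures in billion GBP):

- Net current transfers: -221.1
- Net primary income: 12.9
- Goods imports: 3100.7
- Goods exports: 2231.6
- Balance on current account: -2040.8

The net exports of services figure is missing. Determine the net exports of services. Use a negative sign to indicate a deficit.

-963.5

Current account = goods balance + services balance + net primary income + net secondary income
Sum of the known components = -1077.3
Net exports of services = CA - (known components) = -2040.8 - (-1077.3) = -963.5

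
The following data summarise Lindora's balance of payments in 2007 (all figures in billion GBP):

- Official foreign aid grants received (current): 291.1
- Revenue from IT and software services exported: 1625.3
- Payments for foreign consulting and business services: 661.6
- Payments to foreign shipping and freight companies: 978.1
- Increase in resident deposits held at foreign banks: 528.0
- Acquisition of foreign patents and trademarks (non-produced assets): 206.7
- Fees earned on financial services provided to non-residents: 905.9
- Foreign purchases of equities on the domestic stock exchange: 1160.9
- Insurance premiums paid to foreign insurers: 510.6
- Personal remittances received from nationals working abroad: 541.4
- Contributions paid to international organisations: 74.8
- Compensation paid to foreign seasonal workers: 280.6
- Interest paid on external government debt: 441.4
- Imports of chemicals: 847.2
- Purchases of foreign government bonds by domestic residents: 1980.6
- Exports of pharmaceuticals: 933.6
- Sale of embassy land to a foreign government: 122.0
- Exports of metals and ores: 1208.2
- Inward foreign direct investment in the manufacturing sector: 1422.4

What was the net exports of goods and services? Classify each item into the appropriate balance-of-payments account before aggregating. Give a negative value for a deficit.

1675.5

Goods: 933.6 + 1208.2 - 847.2 = 1294.6
Services: -510.6 - 978.1 + 905.9 - 661.6 + 1625.3 = 380.9
Trade balance = 1294.6 + 380.9 = 1675.5
(Excluded from the trade balance — secondary income: official foreign aid grants received (current) 291.1, personal remittances received from nationals working abroad 541.4, contributions paid to international organisations 74.8; financial account: increase in resident deposits held at foreign banks 528.0, foreign purchases of equities on the domestic stock exchange 1160.9, purchases of foreign government bonds by domestic residents 1980.6, inward foreign direct investment in the manufacturing sector 1422.4; capital account: acquisition of foreign patents and trademarks (non-produced assets) 206.7, sale of embassy land to a foreign government 122.0; primary income: compensation paid to foreign seasonal workers 280.6, interest paid on external government debt 441.4.)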